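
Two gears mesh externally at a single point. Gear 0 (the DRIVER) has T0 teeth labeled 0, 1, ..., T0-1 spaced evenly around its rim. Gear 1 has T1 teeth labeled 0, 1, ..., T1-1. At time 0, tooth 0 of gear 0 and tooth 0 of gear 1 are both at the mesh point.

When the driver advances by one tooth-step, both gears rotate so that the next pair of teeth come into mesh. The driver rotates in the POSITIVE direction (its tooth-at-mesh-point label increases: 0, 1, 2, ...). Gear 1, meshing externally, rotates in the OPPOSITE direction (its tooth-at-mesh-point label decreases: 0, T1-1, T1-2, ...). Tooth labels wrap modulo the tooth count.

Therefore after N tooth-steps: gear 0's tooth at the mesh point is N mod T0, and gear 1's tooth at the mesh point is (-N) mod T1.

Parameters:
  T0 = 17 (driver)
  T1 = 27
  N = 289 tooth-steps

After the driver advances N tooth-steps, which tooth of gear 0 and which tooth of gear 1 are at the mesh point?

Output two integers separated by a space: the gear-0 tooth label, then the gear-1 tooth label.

Answer: 0 8

Derivation:
Gear 0 (driver, T0=17): tooth at mesh = N mod T0
  289 = 17 * 17 + 0, so 289 mod 17 = 0
  gear 0 tooth = 0
Gear 1 (driven, T1=27): tooth at mesh = (-N) mod T1
  289 = 10 * 27 + 19, so 289 mod 27 = 19
  (-289) mod 27 = (-19) mod 27 = 27 - 19 = 8
Mesh after 289 steps: gear-0 tooth 0 meets gear-1 tooth 8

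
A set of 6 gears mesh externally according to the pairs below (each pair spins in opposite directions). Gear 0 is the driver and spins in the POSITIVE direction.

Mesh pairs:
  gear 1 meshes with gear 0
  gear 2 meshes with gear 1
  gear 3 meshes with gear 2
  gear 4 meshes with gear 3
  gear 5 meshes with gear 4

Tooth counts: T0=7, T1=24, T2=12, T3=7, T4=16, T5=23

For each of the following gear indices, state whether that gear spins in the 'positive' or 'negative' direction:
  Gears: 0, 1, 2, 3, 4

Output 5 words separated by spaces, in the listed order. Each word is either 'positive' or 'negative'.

Gear 0 (driver): positive (depth 0)
  gear 1: meshes with gear 0 -> depth 1 -> negative (opposite of gear 0)
  gear 2: meshes with gear 1 -> depth 2 -> positive (opposite of gear 1)
  gear 3: meshes with gear 2 -> depth 3 -> negative (opposite of gear 2)
  gear 4: meshes with gear 3 -> depth 4 -> positive (opposite of gear 3)
  gear 5: meshes with gear 4 -> depth 5 -> negative (opposite of gear 4)
Queried indices 0, 1, 2, 3, 4 -> positive, negative, positive, negative, positive

Answer: positive negative positive negative positive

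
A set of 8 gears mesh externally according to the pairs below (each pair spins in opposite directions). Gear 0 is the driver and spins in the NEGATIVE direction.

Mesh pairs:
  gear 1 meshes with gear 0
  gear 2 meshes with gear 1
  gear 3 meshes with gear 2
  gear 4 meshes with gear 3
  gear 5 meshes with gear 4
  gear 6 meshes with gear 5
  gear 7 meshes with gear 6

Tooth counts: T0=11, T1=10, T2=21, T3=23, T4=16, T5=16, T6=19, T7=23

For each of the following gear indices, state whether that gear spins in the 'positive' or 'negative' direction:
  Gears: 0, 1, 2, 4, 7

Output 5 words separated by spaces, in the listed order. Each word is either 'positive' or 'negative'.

Gear 0 (driver): negative (depth 0)
  gear 1: meshes with gear 0 -> depth 1 -> positive (opposite of gear 0)
  gear 2: meshes with gear 1 -> depth 2 -> negative (opposite of gear 1)
  gear 3: meshes with gear 2 -> depth 3 -> positive (opposite of gear 2)
  gear 4: meshes with gear 3 -> depth 4 -> negative (opposite of gear 3)
  gear 5: meshes with gear 4 -> depth 5 -> positive (opposite of gear 4)
  gear 6: meshes with gear 5 -> depth 6 -> negative (opposite of gear 5)
  gear 7: meshes with gear 6 -> depth 7 -> positive (opposite of gear 6)
Queried indices 0, 1, 2, 4, 7 -> negative, positive, negative, negative, positive

Answer: negative positive negative negative positive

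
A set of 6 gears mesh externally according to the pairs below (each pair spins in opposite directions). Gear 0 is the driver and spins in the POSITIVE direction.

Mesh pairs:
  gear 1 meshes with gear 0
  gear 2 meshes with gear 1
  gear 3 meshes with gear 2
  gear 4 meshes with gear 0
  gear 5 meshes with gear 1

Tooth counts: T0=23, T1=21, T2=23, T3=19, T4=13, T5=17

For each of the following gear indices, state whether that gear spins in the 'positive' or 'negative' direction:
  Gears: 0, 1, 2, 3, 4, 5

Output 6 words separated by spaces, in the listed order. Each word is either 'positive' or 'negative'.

Gear 0 (driver): positive (depth 0)
  gear 1: meshes with gear 0 -> depth 1 -> negative (opposite of gear 0)
  gear 2: meshes with gear 1 -> depth 2 -> positive (opposite of gear 1)
  gear 3: meshes with gear 2 -> depth 3 -> negative (opposite of gear 2)
  gear 4: meshes with gear 0 -> depth 1 -> negative (opposite of gear 0)
  gear 5: meshes with gear 1 -> depth 2 -> positive (opposite of gear 1)
Queried indices 0, 1, 2, 3, 4, 5 -> positive, negative, positive, negative, negative, positive

Answer: positive negative positive negative negative positive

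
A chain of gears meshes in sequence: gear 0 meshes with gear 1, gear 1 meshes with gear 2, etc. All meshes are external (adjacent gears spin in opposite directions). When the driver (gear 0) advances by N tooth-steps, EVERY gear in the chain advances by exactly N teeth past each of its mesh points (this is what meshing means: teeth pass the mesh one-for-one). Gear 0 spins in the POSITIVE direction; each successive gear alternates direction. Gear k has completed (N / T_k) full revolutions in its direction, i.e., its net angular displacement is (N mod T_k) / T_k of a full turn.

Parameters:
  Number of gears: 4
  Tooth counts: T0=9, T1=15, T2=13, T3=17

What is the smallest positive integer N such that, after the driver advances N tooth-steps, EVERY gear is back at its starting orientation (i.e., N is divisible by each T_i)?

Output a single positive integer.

Gear k returns to start when N is a multiple of T_k.
All gears at start simultaneously when N is a common multiple of [9, 15, 13, 17]; the smallest such N is lcm(9, 15, 13, 17).
Start: lcm = T0 = 9
Fold in T1=15: gcd(9, 15) = 3; lcm(9, 15) = 9 * 15 / 3 = 135 / 3 = 45
Fold in T2=13: gcd(45, 13) = 1; lcm(45, 13) = 45 * 13 / 1 = 585 / 1 = 585
Fold in T3=17: gcd(585, 17) = 1; lcm(585, 17) = 585 * 17 / 1 = 9945 / 1 = 9945
Full cycle length = 9945

Answer: 9945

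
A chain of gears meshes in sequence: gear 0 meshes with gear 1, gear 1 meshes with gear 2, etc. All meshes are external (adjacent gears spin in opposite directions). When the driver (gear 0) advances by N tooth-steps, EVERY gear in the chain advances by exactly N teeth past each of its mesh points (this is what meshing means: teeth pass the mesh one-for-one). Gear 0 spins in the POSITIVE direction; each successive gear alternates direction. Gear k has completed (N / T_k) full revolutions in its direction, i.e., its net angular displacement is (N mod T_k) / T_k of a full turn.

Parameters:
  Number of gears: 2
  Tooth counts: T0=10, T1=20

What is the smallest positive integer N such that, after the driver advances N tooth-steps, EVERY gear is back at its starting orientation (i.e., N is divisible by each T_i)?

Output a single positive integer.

Gear k returns to start when N is a multiple of T_k.
All gears at start simultaneously when N is a common multiple of [10, 20]; the smallest such N is lcm(10, 20).
Start: lcm = T0 = 10
Fold in T1=20: gcd(10, 20) = 10; lcm(10, 20) = 10 * 20 / 10 = 200 / 10 = 20
Full cycle length = 20

Answer: 20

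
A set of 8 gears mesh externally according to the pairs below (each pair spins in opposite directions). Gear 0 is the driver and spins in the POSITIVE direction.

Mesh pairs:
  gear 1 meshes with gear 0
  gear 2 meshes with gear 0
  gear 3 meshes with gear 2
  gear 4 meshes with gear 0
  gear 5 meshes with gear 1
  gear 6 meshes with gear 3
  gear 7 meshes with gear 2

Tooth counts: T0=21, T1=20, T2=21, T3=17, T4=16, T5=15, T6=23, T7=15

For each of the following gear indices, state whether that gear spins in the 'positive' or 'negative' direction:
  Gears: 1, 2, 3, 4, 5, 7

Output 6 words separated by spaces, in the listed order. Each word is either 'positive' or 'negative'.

Answer: negative negative positive negative positive positive

Derivation:
Gear 0 (driver): positive (depth 0)
  gear 1: meshes with gear 0 -> depth 1 -> negative (opposite of gear 0)
  gear 2: meshes with gear 0 -> depth 1 -> negative (opposite of gear 0)
  gear 3: meshes with gear 2 -> depth 2 -> positive (opposite of gear 2)
  gear 4: meshes with gear 0 -> depth 1 -> negative (opposite of gear 0)
  gear 5: meshes with gear 1 -> depth 2 -> positive (opposite of gear 1)
  gear 6: meshes with gear 3 -> depth 3 -> negative (opposite of gear 3)
  gear 7: meshes with gear 2 -> depth 2 -> positive (opposite of gear 2)
Queried indices 1, 2, 3, 4, 5, 7 -> negative, negative, positive, negative, positive, positive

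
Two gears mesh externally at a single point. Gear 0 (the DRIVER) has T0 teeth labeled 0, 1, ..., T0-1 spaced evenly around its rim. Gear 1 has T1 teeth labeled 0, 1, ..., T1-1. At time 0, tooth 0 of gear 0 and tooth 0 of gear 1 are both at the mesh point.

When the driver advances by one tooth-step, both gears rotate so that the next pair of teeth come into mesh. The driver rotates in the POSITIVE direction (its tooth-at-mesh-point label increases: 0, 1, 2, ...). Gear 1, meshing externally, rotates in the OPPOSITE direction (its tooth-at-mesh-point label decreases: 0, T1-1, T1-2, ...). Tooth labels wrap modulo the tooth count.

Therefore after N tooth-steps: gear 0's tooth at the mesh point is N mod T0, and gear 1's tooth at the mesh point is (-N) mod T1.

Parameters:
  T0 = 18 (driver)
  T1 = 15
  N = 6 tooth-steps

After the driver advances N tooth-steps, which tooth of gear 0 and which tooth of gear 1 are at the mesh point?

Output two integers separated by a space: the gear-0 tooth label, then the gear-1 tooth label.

Gear 0 (driver, T0=18): tooth at mesh = N mod T0
  6 = 0 * 18 + 6, so 6 mod 18 = 6
  gear 0 tooth = 6
Gear 1 (driven, T1=15): tooth at mesh = (-N) mod T1
  6 = 0 * 15 + 6, so 6 mod 15 = 6
  (-6) mod 15 = (-6) mod 15 = 15 - 6 = 9
Mesh after 6 steps: gear-0 tooth 6 meets gear-1 tooth 9

Answer: 6 9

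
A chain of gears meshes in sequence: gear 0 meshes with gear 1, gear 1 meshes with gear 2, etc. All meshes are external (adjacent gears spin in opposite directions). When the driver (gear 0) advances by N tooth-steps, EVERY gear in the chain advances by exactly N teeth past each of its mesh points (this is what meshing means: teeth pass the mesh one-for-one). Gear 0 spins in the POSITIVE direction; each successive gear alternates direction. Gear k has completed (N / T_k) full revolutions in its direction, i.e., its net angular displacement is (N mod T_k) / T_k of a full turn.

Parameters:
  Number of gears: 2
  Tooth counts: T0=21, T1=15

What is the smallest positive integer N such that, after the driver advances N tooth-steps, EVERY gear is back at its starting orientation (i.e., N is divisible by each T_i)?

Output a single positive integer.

Answer: 105

Derivation:
Gear k returns to start when N is a multiple of T_k.
All gears at start simultaneously when N is a common multiple of [21, 15]; the smallest such N is lcm(21, 15).
Start: lcm = T0 = 21
Fold in T1=15: gcd(21, 15) = 3; lcm(21, 15) = 21 * 15 / 3 = 315 / 3 = 105
Full cycle length = 105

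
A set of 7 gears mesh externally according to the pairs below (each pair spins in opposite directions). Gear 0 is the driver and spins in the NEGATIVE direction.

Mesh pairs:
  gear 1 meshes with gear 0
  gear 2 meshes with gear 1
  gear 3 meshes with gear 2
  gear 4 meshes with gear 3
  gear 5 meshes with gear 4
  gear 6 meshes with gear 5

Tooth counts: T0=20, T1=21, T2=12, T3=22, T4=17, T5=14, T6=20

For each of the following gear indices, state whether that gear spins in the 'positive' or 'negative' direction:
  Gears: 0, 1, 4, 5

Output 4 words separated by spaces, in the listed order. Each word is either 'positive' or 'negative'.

Gear 0 (driver): negative (depth 0)
  gear 1: meshes with gear 0 -> depth 1 -> positive (opposite of gear 0)
  gear 2: meshes with gear 1 -> depth 2 -> negative (opposite of gear 1)
  gear 3: meshes with gear 2 -> depth 3 -> positive (opposite of gear 2)
  gear 4: meshes with gear 3 -> depth 4 -> negative (opposite of gear 3)
  gear 5: meshes with gear 4 -> depth 5 -> positive (opposite of gear 4)
  gear 6: meshes with gear 5 -> depth 6 -> negative (opposite of gear 5)
Queried indices 0, 1, 4, 5 -> negative, positive, negative, positive

Answer: negative positive negative positive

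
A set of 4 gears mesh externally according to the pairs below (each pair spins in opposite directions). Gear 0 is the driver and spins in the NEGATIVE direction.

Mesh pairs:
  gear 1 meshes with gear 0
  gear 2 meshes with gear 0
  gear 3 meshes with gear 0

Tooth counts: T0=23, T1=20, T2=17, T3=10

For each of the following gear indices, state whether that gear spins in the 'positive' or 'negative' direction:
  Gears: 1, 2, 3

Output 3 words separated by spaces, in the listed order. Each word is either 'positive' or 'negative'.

Answer: positive positive positive

Derivation:
Gear 0 (driver): negative (depth 0)
  gear 1: meshes with gear 0 -> depth 1 -> positive (opposite of gear 0)
  gear 2: meshes with gear 0 -> depth 1 -> positive (opposite of gear 0)
  gear 3: meshes with gear 0 -> depth 1 -> positive (opposite of gear 0)
Queried indices 1, 2, 3 -> positive, positive, positive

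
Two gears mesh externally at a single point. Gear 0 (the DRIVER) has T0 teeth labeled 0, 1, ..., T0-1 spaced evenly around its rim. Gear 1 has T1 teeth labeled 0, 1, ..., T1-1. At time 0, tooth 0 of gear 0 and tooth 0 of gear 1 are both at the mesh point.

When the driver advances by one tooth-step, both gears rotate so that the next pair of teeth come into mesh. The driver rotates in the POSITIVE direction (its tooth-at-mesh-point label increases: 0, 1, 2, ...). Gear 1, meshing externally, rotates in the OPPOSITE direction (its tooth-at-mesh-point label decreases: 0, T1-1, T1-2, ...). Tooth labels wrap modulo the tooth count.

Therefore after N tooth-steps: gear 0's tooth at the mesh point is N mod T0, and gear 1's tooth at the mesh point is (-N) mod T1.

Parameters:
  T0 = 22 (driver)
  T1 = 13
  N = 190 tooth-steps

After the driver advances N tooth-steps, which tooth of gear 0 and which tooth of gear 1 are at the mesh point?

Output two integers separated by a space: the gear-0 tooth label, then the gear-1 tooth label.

Gear 0 (driver, T0=22): tooth at mesh = N mod T0
  190 = 8 * 22 + 14, so 190 mod 22 = 14
  gear 0 tooth = 14
Gear 1 (driven, T1=13): tooth at mesh = (-N) mod T1
  190 = 14 * 13 + 8, so 190 mod 13 = 8
  (-190) mod 13 = (-8) mod 13 = 13 - 8 = 5
Mesh after 190 steps: gear-0 tooth 14 meets gear-1 tooth 5

Answer: 14 5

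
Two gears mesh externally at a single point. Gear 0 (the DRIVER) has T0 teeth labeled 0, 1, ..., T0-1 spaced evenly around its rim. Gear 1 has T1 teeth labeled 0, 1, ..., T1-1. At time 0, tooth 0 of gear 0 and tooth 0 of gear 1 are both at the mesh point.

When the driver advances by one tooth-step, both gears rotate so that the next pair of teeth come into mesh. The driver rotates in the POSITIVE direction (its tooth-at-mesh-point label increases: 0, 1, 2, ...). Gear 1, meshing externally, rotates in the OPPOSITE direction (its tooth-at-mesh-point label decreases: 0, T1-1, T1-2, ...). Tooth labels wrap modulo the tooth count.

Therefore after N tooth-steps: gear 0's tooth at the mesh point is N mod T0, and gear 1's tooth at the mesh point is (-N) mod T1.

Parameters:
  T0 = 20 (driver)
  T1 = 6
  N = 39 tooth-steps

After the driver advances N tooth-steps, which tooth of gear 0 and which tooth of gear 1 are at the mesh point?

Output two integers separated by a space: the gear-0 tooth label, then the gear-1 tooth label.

Answer: 19 3

Derivation:
Gear 0 (driver, T0=20): tooth at mesh = N mod T0
  39 = 1 * 20 + 19, so 39 mod 20 = 19
  gear 0 tooth = 19
Gear 1 (driven, T1=6): tooth at mesh = (-N) mod T1
  39 = 6 * 6 + 3, so 39 mod 6 = 3
  (-39) mod 6 = (-3) mod 6 = 6 - 3 = 3
Mesh after 39 steps: gear-0 tooth 19 meets gear-1 tooth 3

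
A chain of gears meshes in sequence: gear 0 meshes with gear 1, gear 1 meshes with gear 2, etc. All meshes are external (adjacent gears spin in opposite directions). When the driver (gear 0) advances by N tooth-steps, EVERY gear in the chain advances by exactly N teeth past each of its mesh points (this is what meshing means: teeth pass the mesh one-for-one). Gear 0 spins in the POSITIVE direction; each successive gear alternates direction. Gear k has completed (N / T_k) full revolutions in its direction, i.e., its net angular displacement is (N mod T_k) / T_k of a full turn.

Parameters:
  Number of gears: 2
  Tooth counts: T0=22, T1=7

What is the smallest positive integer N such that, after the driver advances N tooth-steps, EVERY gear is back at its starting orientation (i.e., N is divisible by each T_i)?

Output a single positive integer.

Answer: 154

Derivation:
Gear k returns to start when N is a multiple of T_k.
All gears at start simultaneously when N is a common multiple of [22, 7]; the smallest such N is lcm(22, 7).
Start: lcm = T0 = 22
Fold in T1=7: gcd(22, 7) = 1; lcm(22, 7) = 22 * 7 / 1 = 154 / 1 = 154
Full cycle length = 154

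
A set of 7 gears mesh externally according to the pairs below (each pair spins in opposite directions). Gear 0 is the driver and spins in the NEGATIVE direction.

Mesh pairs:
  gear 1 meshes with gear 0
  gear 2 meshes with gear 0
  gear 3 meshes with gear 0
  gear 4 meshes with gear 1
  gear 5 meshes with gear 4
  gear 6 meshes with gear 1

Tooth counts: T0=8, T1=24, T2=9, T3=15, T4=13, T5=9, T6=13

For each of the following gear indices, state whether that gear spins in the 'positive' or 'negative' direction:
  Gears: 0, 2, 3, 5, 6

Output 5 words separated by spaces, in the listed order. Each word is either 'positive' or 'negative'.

Gear 0 (driver): negative (depth 0)
  gear 1: meshes with gear 0 -> depth 1 -> positive (opposite of gear 0)
  gear 2: meshes with gear 0 -> depth 1 -> positive (opposite of gear 0)
  gear 3: meshes with gear 0 -> depth 1 -> positive (opposite of gear 0)
  gear 4: meshes with gear 1 -> depth 2 -> negative (opposite of gear 1)
  gear 5: meshes with gear 4 -> depth 3 -> positive (opposite of gear 4)
  gear 6: meshes with gear 1 -> depth 2 -> negative (opposite of gear 1)
Queried indices 0, 2, 3, 5, 6 -> negative, positive, positive, positive, negative

Answer: negative positive positive positive negative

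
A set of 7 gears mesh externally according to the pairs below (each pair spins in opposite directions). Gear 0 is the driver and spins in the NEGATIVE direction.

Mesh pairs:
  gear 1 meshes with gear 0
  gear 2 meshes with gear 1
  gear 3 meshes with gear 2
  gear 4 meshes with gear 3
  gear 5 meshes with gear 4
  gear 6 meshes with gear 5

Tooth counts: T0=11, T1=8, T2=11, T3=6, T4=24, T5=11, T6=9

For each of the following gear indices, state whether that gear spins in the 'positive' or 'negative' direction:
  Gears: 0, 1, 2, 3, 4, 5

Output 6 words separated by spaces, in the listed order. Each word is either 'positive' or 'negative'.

Gear 0 (driver): negative (depth 0)
  gear 1: meshes with gear 0 -> depth 1 -> positive (opposite of gear 0)
  gear 2: meshes with gear 1 -> depth 2 -> negative (opposite of gear 1)
  gear 3: meshes with gear 2 -> depth 3 -> positive (opposite of gear 2)
  gear 4: meshes with gear 3 -> depth 4 -> negative (opposite of gear 3)
  gear 5: meshes with gear 4 -> depth 5 -> positive (opposite of gear 4)
  gear 6: meshes with gear 5 -> depth 6 -> negative (opposite of gear 5)
Queried indices 0, 1, 2, 3, 4, 5 -> negative, positive, negative, positive, negative, positive

Answer: negative positive negative positive negative positive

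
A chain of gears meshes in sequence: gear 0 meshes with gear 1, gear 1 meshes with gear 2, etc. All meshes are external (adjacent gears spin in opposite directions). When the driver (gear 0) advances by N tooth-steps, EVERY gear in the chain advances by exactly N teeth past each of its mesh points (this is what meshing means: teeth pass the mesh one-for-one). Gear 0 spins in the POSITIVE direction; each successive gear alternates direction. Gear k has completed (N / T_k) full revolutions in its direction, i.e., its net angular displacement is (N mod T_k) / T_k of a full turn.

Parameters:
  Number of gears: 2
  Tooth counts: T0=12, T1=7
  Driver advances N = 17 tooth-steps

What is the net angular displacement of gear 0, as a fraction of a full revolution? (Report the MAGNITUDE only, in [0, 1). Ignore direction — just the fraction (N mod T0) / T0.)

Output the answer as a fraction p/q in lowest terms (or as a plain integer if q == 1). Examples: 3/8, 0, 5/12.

Answer: 5/12

Derivation:
Chain of 2 gears, tooth counts: [12, 7]
  gear 0: T0=12, direction=positive, advance = 17 mod 12 = 5 teeth = 5/12 turn
  gear 1: T1=7, direction=negative, advance = 17 mod 7 = 3 teeth = 3/7 turn
Gear 0: 17 mod 12 = 5
Fraction = 5 / 12 = 5/12 (gcd(5,12)=1) = 5/12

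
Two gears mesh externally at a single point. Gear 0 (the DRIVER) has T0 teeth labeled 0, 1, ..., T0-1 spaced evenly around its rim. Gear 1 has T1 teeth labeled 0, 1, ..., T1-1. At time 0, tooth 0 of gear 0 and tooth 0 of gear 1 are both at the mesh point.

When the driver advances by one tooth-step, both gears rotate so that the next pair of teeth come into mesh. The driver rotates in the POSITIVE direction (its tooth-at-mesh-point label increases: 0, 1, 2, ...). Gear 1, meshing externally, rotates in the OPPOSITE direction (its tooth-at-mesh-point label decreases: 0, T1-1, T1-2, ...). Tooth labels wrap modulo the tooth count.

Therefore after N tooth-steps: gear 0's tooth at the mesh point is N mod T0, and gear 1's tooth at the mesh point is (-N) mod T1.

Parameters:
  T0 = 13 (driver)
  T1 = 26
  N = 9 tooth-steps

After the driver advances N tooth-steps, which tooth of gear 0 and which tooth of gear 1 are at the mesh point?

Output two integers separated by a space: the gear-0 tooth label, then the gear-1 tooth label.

Gear 0 (driver, T0=13): tooth at mesh = N mod T0
  9 = 0 * 13 + 9, so 9 mod 13 = 9
  gear 0 tooth = 9
Gear 1 (driven, T1=26): tooth at mesh = (-N) mod T1
  9 = 0 * 26 + 9, so 9 mod 26 = 9
  (-9) mod 26 = (-9) mod 26 = 26 - 9 = 17
Mesh after 9 steps: gear-0 tooth 9 meets gear-1 tooth 17

Answer: 9 17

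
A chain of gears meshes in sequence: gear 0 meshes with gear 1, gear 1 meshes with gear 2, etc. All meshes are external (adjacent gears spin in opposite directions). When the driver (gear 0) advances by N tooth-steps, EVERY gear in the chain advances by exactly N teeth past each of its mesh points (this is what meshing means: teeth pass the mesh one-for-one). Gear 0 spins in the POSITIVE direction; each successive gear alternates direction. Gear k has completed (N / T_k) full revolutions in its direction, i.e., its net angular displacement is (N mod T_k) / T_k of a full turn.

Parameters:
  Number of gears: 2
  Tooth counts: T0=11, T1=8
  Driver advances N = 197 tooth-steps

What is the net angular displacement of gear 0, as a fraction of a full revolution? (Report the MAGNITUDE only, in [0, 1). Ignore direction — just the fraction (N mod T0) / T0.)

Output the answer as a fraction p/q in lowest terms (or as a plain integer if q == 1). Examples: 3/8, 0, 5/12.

Chain of 2 gears, tooth counts: [11, 8]
  gear 0: T0=11, direction=positive, advance = 197 mod 11 = 10 teeth = 10/11 turn
  gear 1: T1=8, direction=negative, advance = 197 mod 8 = 5 teeth = 5/8 turn
Gear 0: 197 mod 11 = 10
Fraction = 10 / 11 = 10/11 (gcd(10,11)=1) = 10/11

Answer: 10/11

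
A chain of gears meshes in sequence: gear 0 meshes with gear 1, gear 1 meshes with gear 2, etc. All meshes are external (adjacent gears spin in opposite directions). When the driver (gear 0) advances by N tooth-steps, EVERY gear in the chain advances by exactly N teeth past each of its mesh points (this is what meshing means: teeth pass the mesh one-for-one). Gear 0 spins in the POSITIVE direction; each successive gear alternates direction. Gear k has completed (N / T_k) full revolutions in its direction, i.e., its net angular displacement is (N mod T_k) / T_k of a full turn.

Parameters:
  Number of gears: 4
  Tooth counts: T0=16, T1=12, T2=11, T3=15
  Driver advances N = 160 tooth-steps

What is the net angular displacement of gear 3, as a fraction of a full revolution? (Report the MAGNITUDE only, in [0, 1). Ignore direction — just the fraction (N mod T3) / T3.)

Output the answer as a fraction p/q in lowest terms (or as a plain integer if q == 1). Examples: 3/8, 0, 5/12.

Chain of 4 gears, tooth counts: [16, 12, 11, 15]
  gear 0: T0=16, direction=positive, advance = 160 mod 16 = 0 teeth = 0/16 turn
  gear 1: T1=12, direction=negative, advance = 160 mod 12 = 4 teeth = 4/12 turn
  gear 2: T2=11, direction=positive, advance = 160 mod 11 = 6 teeth = 6/11 turn
  gear 3: T3=15, direction=negative, advance = 160 mod 15 = 10 teeth = 10/15 turn
Gear 3: 160 mod 15 = 10
Fraction = 10 / 15 = 2/3 (gcd(10,15)=5) = 2/3

Answer: 2/3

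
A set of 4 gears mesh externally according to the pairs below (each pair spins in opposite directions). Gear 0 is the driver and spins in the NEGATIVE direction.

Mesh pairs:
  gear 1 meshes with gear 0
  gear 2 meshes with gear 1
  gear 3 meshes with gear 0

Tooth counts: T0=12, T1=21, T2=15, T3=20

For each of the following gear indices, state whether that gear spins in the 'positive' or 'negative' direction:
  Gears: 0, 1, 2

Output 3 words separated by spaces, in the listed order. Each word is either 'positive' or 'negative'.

Answer: negative positive negative

Derivation:
Gear 0 (driver): negative (depth 0)
  gear 1: meshes with gear 0 -> depth 1 -> positive (opposite of gear 0)
  gear 2: meshes with gear 1 -> depth 2 -> negative (opposite of gear 1)
  gear 3: meshes with gear 0 -> depth 1 -> positive (opposite of gear 0)
Queried indices 0, 1, 2 -> negative, positive, negative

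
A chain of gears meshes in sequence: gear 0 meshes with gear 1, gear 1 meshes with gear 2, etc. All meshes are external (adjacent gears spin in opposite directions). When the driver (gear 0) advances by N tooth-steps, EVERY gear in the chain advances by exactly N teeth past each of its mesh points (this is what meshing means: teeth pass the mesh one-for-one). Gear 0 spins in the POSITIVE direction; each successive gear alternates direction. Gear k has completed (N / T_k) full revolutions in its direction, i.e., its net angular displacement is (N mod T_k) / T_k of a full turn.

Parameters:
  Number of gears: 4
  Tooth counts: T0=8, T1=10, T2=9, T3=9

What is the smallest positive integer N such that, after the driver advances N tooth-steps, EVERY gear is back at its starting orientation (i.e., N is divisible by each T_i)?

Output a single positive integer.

Answer: 360

Derivation:
Gear k returns to start when N is a multiple of T_k.
All gears at start simultaneously when N is a common multiple of [8, 10, 9, 9]; the smallest such N is lcm(8, 10, 9, 9).
Start: lcm = T0 = 8
Fold in T1=10: gcd(8, 10) = 2; lcm(8, 10) = 8 * 10 / 2 = 80 / 2 = 40
Fold in T2=9: gcd(40, 9) = 1; lcm(40, 9) = 40 * 9 / 1 = 360 / 1 = 360
Fold in T3=9: gcd(360, 9) = 9; lcm(360, 9) = 360 * 9 / 9 = 3240 / 9 = 360
Full cycle length = 360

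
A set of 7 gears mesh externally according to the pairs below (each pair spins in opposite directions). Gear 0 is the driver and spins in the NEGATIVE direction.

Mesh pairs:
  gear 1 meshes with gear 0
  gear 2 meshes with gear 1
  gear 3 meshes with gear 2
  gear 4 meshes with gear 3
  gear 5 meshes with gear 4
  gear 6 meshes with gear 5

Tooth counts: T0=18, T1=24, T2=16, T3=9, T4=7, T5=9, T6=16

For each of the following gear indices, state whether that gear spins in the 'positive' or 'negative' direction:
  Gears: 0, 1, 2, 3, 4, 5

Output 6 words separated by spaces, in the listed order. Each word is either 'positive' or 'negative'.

Answer: negative positive negative positive negative positive

Derivation:
Gear 0 (driver): negative (depth 0)
  gear 1: meshes with gear 0 -> depth 1 -> positive (opposite of gear 0)
  gear 2: meshes with gear 1 -> depth 2 -> negative (opposite of gear 1)
  gear 3: meshes with gear 2 -> depth 3 -> positive (opposite of gear 2)
  gear 4: meshes with gear 3 -> depth 4 -> negative (opposite of gear 3)
  gear 5: meshes with gear 4 -> depth 5 -> positive (opposite of gear 4)
  gear 6: meshes with gear 5 -> depth 6 -> negative (opposite of gear 5)
Queried indices 0, 1, 2, 3, 4, 5 -> negative, positive, negative, positive, negative, positive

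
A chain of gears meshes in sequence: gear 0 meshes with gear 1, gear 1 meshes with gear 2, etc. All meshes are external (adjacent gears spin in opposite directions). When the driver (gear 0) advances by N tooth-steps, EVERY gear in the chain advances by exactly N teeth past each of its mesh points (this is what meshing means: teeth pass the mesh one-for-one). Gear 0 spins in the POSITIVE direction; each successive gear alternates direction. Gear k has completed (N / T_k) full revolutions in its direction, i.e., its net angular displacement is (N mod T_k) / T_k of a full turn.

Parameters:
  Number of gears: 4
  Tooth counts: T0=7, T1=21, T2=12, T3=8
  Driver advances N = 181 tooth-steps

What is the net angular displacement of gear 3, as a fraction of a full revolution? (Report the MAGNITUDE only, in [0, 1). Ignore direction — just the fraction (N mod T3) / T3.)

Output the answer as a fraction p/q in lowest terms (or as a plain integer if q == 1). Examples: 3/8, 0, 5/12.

Chain of 4 gears, tooth counts: [7, 21, 12, 8]
  gear 0: T0=7, direction=positive, advance = 181 mod 7 = 6 teeth = 6/7 turn
  gear 1: T1=21, direction=negative, advance = 181 mod 21 = 13 teeth = 13/21 turn
  gear 2: T2=12, direction=positive, advance = 181 mod 12 = 1 teeth = 1/12 turn
  gear 3: T3=8, direction=negative, advance = 181 mod 8 = 5 teeth = 5/8 turn
Gear 3: 181 mod 8 = 5
Fraction = 5 / 8 = 5/8 (gcd(5,8)=1) = 5/8

Answer: 5/8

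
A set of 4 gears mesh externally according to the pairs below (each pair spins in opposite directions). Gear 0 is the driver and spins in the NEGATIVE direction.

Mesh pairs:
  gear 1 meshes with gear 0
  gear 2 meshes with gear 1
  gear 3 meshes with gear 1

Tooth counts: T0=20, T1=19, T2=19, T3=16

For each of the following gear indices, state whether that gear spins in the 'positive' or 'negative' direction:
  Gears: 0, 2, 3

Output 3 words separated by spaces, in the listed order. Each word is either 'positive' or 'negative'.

Answer: negative negative negative

Derivation:
Gear 0 (driver): negative (depth 0)
  gear 1: meshes with gear 0 -> depth 1 -> positive (opposite of gear 0)
  gear 2: meshes with gear 1 -> depth 2 -> negative (opposite of gear 1)
  gear 3: meshes with gear 1 -> depth 2 -> negative (opposite of gear 1)
Queried indices 0, 2, 3 -> negative, negative, negative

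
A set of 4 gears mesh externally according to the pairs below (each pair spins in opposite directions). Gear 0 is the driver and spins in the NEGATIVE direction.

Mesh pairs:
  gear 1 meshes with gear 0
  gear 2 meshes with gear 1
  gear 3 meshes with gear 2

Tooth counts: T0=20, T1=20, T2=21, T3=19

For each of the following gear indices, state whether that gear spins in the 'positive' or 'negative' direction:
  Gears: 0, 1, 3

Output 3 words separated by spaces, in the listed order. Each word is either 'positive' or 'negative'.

Answer: negative positive positive

Derivation:
Gear 0 (driver): negative (depth 0)
  gear 1: meshes with gear 0 -> depth 1 -> positive (opposite of gear 0)
  gear 2: meshes with gear 1 -> depth 2 -> negative (opposite of gear 1)
  gear 3: meshes with gear 2 -> depth 3 -> positive (opposite of gear 2)
Queried indices 0, 1, 3 -> negative, positive, positive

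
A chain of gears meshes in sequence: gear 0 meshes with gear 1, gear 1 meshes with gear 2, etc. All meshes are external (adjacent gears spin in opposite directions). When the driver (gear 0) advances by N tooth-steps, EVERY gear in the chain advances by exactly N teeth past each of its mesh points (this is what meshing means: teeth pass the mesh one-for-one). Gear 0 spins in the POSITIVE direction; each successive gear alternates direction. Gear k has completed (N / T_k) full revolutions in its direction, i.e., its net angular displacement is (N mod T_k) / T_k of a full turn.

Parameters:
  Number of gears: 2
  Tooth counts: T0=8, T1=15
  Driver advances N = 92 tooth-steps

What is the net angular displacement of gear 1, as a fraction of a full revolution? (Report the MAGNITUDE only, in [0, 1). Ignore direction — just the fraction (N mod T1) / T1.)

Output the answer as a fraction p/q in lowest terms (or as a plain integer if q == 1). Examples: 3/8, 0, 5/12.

Chain of 2 gears, tooth counts: [8, 15]
  gear 0: T0=8, direction=positive, advance = 92 mod 8 = 4 teeth = 4/8 turn
  gear 1: T1=15, direction=negative, advance = 92 mod 15 = 2 teeth = 2/15 turn
Gear 1: 92 mod 15 = 2
Fraction = 2 / 15 = 2/15 (gcd(2,15)=1) = 2/15

Answer: 2/15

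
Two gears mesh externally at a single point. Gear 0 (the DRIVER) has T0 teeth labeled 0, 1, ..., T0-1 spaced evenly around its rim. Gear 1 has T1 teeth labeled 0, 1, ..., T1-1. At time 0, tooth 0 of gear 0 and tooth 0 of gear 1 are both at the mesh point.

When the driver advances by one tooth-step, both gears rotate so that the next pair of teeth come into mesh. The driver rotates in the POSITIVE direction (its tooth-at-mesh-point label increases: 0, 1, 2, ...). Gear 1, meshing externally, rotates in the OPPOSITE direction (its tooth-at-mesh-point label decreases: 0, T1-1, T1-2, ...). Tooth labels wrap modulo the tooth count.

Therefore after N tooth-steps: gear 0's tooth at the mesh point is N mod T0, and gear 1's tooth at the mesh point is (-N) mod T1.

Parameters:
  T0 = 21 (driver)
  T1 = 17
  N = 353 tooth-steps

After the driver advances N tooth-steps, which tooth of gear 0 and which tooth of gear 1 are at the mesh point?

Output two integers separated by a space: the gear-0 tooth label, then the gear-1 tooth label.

Gear 0 (driver, T0=21): tooth at mesh = N mod T0
  353 = 16 * 21 + 17, so 353 mod 21 = 17
  gear 0 tooth = 17
Gear 1 (driven, T1=17): tooth at mesh = (-N) mod T1
  353 = 20 * 17 + 13, so 353 mod 17 = 13
  (-353) mod 17 = (-13) mod 17 = 17 - 13 = 4
Mesh after 353 steps: gear-0 tooth 17 meets gear-1 tooth 4

Answer: 17 4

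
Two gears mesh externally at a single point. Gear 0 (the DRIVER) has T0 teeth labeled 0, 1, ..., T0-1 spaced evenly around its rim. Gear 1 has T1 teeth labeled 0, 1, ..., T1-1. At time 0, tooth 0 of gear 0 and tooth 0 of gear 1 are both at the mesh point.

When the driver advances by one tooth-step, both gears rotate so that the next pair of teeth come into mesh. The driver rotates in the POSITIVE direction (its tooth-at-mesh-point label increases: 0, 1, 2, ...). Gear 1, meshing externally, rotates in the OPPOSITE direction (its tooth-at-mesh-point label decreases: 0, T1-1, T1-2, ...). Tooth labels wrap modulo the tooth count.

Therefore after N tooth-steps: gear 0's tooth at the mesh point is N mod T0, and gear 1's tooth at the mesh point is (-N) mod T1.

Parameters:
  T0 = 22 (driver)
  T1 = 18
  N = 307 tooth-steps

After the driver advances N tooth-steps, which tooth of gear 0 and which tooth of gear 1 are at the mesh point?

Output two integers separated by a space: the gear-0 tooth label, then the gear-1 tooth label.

Gear 0 (driver, T0=22): tooth at mesh = N mod T0
  307 = 13 * 22 + 21, so 307 mod 22 = 21
  gear 0 tooth = 21
Gear 1 (driven, T1=18): tooth at mesh = (-N) mod T1
  307 = 17 * 18 + 1, so 307 mod 18 = 1
  (-307) mod 18 = (-1) mod 18 = 18 - 1 = 17
Mesh after 307 steps: gear-0 tooth 21 meets gear-1 tooth 17

Answer: 21 17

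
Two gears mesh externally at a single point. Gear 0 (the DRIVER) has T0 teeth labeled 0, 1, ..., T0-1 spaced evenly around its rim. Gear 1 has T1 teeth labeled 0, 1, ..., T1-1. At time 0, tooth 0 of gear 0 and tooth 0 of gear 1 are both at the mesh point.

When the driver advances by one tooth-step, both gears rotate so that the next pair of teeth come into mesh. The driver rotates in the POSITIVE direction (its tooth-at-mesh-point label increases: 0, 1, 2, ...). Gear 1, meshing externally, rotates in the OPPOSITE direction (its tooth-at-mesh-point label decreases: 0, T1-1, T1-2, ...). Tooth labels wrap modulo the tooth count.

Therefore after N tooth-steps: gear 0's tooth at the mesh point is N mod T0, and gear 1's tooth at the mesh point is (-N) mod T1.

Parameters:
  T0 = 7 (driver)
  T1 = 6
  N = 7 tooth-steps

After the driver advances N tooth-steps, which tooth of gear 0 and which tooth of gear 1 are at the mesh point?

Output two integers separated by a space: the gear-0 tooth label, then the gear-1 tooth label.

Gear 0 (driver, T0=7): tooth at mesh = N mod T0
  7 = 1 * 7 + 0, so 7 mod 7 = 0
  gear 0 tooth = 0
Gear 1 (driven, T1=6): tooth at mesh = (-N) mod T1
  7 = 1 * 6 + 1, so 7 mod 6 = 1
  (-7) mod 6 = (-1) mod 6 = 6 - 1 = 5
Mesh after 7 steps: gear-0 tooth 0 meets gear-1 tooth 5

Answer: 0 5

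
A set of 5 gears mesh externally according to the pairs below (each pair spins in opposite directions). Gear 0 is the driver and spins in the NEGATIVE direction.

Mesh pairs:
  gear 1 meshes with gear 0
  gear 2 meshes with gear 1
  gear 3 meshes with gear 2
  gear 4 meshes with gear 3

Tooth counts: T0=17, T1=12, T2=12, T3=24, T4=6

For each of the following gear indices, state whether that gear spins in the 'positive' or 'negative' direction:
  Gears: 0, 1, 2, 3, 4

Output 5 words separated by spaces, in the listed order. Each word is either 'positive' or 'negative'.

Answer: negative positive negative positive negative

Derivation:
Gear 0 (driver): negative (depth 0)
  gear 1: meshes with gear 0 -> depth 1 -> positive (opposite of gear 0)
  gear 2: meshes with gear 1 -> depth 2 -> negative (opposite of gear 1)
  gear 3: meshes with gear 2 -> depth 3 -> positive (opposite of gear 2)
  gear 4: meshes with gear 3 -> depth 4 -> negative (opposite of gear 3)
Queried indices 0, 1, 2, 3, 4 -> negative, positive, negative, positive, negative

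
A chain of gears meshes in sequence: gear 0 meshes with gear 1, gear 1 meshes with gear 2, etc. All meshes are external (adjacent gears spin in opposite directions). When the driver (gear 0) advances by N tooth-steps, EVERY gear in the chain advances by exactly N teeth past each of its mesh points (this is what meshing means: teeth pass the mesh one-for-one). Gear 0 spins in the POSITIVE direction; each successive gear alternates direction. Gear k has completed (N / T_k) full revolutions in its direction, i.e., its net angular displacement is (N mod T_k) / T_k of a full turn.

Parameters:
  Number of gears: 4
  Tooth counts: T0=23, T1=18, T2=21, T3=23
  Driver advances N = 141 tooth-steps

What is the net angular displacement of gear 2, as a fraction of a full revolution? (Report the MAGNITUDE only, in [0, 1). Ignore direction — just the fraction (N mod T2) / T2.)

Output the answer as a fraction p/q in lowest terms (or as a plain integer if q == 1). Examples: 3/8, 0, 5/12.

Chain of 4 gears, tooth counts: [23, 18, 21, 23]
  gear 0: T0=23, direction=positive, advance = 141 mod 23 = 3 teeth = 3/23 turn
  gear 1: T1=18, direction=negative, advance = 141 mod 18 = 15 teeth = 15/18 turn
  gear 2: T2=21, direction=positive, advance = 141 mod 21 = 15 teeth = 15/21 turn
  gear 3: T3=23, direction=negative, advance = 141 mod 23 = 3 teeth = 3/23 turn
Gear 2: 141 mod 21 = 15
Fraction = 15 / 21 = 5/7 (gcd(15,21)=3) = 5/7

Answer: 5/7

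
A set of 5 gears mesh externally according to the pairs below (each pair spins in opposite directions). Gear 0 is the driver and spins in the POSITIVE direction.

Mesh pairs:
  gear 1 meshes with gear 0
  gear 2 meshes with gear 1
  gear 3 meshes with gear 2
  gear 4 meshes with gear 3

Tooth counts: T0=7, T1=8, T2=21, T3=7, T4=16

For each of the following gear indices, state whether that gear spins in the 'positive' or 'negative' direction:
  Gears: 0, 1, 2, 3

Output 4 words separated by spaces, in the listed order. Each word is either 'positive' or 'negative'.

Answer: positive negative positive negative

Derivation:
Gear 0 (driver): positive (depth 0)
  gear 1: meshes with gear 0 -> depth 1 -> negative (opposite of gear 0)
  gear 2: meshes with gear 1 -> depth 2 -> positive (opposite of gear 1)
  gear 3: meshes with gear 2 -> depth 3 -> negative (opposite of gear 2)
  gear 4: meshes with gear 3 -> depth 4 -> positive (opposite of gear 3)
Queried indices 0, 1, 2, 3 -> positive, negative, positive, negative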